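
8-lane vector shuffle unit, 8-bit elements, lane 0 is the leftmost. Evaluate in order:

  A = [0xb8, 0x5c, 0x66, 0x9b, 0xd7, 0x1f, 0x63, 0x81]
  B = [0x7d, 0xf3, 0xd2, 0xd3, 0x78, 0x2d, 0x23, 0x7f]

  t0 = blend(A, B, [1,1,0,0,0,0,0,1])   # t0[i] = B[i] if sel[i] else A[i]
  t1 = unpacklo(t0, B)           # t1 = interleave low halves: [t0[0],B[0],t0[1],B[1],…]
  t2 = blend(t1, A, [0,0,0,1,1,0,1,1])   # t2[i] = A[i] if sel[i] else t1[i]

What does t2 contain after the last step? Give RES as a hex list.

RES = [0x7d, 0x7d, 0xf3, 0x9b, 0xd7, 0xd2, 0x63, 0x81]

→ t0 |7d|f3|66|9b|d7|1f|63|7f|
→ t1 |7d|7d|f3|f3|66|d2|9b|d3|
→ t2 |7d|7d|f3|9b|d7|d2|63|81|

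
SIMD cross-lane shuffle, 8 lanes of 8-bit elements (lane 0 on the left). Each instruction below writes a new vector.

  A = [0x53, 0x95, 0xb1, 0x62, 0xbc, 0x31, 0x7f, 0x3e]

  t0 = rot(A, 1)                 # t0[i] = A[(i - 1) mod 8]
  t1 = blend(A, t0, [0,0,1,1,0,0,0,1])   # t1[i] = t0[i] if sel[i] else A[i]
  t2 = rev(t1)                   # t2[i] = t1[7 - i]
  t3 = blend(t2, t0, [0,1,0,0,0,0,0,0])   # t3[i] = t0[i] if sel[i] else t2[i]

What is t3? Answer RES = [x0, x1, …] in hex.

  t0: 3e 53 95 b1 62 bc 31 7f
  t1: 53 95 95 b1 bc 31 7f 7f
  t2: 7f 7f 31 bc b1 95 95 53
  t3: 7f 53 31 bc b1 95 95 53

RES = [0x7f, 0x53, 0x31, 0xbc, 0xb1, 0x95, 0x95, 0x53]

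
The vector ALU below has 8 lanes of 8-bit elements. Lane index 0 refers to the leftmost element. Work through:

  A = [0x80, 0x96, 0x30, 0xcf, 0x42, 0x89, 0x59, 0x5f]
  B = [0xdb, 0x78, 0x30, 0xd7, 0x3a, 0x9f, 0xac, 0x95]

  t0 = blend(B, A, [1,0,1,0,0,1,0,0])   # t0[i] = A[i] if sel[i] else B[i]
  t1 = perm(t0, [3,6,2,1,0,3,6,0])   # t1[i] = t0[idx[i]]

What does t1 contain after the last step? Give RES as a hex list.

RES = [0xd7, 0xac, 0x30, 0x78, 0x80, 0xd7, 0xac, 0x80]

t0 = [0x80, 0x78, 0x30, 0xd7, 0x3a, 0x89, 0xac, 0x95]
t1 = [0xd7, 0xac, 0x30, 0x78, 0x80, 0xd7, 0xac, 0x80]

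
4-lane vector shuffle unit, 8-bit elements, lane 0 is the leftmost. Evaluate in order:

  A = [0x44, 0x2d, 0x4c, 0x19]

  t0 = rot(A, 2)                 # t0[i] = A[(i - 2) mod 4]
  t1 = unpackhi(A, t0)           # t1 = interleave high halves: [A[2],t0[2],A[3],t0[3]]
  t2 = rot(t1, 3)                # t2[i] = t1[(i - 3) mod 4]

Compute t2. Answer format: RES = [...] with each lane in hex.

RES = [0x44, 0x19, 0x2d, 0x4c]

  t0: 4c 19 44 2d
  t1: 4c 44 19 2d
  t2: 44 19 2d 4c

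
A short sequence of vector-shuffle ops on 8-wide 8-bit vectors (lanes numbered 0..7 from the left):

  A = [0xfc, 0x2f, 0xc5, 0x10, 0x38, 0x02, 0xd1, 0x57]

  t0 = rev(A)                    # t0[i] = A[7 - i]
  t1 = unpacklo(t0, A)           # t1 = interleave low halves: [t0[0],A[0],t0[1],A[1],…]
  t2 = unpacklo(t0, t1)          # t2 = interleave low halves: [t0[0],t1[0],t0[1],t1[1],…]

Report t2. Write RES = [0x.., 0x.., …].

  t0: 57 d1 02 38 10 c5 2f fc
  t1: 57 fc d1 2f 02 c5 38 10
  t2: 57 57 d1 fc 02 d1 38 2f

RES = [0x57, 0x57, 0xd1, 0xfc, 0x02, 0xd1, 0x38, 0x2f]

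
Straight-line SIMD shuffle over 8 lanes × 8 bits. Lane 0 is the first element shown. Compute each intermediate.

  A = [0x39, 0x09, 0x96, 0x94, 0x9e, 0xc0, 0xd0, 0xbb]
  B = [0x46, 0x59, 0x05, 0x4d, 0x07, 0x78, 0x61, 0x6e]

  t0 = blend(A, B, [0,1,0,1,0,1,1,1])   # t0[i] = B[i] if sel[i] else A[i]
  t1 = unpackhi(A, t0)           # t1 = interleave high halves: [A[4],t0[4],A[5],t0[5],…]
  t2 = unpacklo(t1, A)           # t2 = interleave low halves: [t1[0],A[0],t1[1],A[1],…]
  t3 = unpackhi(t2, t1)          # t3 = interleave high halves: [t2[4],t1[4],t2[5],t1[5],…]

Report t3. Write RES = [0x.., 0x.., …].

RES = [ 0xc0  0xd0  0x96  0x61  0x78  0xbb  0x94  0x6e ]

  t0: 39 59 96 4d 9e 78 61 6e
  t1: 9e 9e c0 78 d0 61 bb 6e
  t2: 9e 39 9e 09 c0 96 78 94
  t3: c0 d0 96 61 78 bb 94 6e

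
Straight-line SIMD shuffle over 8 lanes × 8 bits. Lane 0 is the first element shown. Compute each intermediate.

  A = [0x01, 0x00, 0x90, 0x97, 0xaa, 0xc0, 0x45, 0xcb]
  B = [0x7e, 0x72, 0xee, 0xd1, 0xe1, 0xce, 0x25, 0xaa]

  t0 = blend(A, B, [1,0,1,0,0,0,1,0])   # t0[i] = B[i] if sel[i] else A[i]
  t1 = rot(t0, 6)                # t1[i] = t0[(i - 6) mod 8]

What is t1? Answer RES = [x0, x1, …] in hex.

t0 = [0x7e, 0x00, 0xee, 0x97, 0xaa, 0xc0, 0x25, 0xcb]
t1 = [0xee, 0x97, 0xaa, 0xc0, 0x25, 0xcb, 0x7e, 0x00]

RES = [0xee, 0x97, 0xaa, 0xc0, 0x25, 0xcb, 0x7e, 0x00]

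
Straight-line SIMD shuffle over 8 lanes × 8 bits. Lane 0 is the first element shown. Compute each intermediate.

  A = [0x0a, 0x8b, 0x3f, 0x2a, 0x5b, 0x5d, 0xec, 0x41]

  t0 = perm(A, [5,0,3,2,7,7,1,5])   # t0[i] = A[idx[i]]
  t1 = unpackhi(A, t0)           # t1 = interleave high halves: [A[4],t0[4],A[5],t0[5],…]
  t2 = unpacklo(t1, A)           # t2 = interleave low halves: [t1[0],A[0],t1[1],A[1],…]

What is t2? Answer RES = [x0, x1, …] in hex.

RES = [ 0x5b  0x0a  0x41  0x8b  0x5d  0x3f  0x41  0x2a ]

→ t0 |5d|0a|2a|3f|41|41|8b|5d|
→ t1 |5b|41|5d|41|ec|8b|41|5d|
→ t2 |5b|0a|41|8b|5d|3f|41|2a|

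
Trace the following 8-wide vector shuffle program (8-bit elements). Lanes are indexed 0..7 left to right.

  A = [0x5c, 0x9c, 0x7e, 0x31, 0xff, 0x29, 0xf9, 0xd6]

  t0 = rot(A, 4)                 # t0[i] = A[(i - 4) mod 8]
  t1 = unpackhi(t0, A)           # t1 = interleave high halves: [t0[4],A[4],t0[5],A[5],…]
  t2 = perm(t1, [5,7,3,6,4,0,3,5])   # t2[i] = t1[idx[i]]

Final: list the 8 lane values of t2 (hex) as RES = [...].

→ t0 |ff|29|f9|d6|5c|9c|7e|31|
→ t1 |5c|ff|9c|29|7e|f9|31|d6|
→ t2 |f9|d6|29|31|7e|5c|29|f9|

RES = [ 0xf9  0xd6  0x29  0x31  0x7e  0x5c  0x29  0xf9 ]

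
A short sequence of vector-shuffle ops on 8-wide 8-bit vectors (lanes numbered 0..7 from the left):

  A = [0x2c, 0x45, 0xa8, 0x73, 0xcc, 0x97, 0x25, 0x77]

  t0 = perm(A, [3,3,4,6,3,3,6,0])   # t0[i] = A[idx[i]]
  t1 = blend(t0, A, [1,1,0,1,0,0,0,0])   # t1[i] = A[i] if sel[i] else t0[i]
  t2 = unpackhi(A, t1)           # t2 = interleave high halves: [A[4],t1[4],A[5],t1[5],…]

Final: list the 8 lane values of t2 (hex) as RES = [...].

RES = [ 0xcc  0x73  0x97  0x73  0x25  0x25  0x77  0x2c ]

t0 = [0x73, 0x73, 0xcc, 0x25, 0x73, 0x73, 0x25, 0x2c]
t1 = [0x2c, 0x45, 0xcc, 0x73, 0x73, 0x73, 0x25, 0x2c]
t2 = [0xcc, 0x73, 0x97, 0x73, 0x25, 0x25, 0x77, 0x2c]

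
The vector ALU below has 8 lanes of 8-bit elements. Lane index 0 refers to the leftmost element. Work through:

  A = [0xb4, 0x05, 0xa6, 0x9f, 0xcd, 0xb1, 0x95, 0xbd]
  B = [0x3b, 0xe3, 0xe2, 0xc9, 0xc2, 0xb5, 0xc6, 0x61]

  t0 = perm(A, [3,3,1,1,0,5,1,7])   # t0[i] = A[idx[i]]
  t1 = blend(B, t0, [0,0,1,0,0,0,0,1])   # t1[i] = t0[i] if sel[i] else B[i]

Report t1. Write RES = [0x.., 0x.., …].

RES = [ 0x3b  0xe3  0x05  0xc9  0xc2  0xb5  0xc6  0xbd ]

→ t0 |9f|9f|05|05|b4|b1|05|bd|
→ t1 |3b|e3|05|c9|c2|b5|c6|bd|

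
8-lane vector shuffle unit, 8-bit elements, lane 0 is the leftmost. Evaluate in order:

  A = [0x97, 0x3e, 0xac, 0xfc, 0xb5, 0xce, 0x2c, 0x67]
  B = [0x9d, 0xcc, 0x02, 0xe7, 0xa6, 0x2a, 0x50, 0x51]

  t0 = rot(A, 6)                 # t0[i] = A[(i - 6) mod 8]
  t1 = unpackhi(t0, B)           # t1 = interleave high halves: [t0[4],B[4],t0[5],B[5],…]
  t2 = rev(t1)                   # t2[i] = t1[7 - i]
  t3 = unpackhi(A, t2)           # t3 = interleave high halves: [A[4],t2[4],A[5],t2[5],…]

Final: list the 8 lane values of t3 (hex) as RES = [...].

RES = [ 0xb5  0x2a  0xce  0x67  0x2c  0xa6  0x67  0x2c ]

→ t0 |ac|fc|b5|ce|2c|67|97|3e|
→ t1 |2c|a6|67|2a|97|50|3e|51|
→ t2 |51|3e|50|97|2a|67|a6|2c|
→ t3 |b5|2a|ce|67|2c|a6|67|2c|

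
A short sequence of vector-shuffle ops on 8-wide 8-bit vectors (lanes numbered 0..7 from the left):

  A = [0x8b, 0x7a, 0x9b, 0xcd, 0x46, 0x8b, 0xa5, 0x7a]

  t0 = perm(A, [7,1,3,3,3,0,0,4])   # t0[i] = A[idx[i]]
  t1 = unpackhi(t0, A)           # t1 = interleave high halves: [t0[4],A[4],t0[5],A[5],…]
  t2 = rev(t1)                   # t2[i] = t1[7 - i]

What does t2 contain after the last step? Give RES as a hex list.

RES = [ 0x7a  0x46  0xa5  0x8b  0x8b  0x8b  0x46  0xcd ]

  t0: 7a 7a cd cd cd 8b 8b 46
  t1: cd 46 8b 8b 8b a5 46 7a
  t2: 7a 46 a5 8b 8b 8b 46 cd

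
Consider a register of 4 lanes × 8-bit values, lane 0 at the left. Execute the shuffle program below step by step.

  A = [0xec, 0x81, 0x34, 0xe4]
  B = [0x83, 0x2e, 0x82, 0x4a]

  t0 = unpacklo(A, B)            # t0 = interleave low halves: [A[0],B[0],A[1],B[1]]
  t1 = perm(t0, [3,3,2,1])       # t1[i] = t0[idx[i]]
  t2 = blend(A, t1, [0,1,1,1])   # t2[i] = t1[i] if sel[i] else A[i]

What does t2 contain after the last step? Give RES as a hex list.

→ t0 |ec|83|81|2e|
→ t1 |2e|2e|81|83|
→ t2 |ec|2e|81|83|

RES = [0xec, 0x2e, 0x81, 0x83]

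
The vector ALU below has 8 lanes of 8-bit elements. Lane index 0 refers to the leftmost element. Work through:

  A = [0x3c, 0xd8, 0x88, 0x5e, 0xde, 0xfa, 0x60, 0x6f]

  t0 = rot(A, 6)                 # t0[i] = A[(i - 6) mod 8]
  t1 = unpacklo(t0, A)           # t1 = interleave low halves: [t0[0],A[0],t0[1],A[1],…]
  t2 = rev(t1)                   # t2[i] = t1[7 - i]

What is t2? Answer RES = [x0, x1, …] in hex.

  t0: 88 5e de fa 60 6f 3c d8
  t1: 88 3c 5e d8 de 88 fa 5e
  t2: 5e fa 88 de d8 5e 3c 88

RES = [0x5e, 0xfa, 0x88, 0xde, 0xd8, 0x5e, 0x3c, 0x88]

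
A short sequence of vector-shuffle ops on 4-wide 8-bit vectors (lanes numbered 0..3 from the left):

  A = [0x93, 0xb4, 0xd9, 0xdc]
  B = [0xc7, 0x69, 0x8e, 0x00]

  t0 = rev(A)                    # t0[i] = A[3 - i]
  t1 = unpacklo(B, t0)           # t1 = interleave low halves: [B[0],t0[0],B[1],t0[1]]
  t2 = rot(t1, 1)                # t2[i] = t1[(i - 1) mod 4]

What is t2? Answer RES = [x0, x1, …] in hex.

RES = [0xd9, 0xc7, 0xdc, 0x69]

→ t0 |dc|d9|b4|93|
→ t1 |c7|dc|69|d9|
→ t2 |d9|c7|dc|69|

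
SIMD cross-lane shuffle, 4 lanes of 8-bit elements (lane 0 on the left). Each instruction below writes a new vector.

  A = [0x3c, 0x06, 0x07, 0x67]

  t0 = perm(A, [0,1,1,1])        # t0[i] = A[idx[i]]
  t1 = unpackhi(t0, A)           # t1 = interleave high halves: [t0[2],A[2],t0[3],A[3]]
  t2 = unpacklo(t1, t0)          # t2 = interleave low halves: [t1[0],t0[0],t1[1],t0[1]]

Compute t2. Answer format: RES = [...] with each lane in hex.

RES = [ 0x06  0x3c  0x07  0x06 ]

  t0: 3c 06 06 06
  t1: 06 07 06 67
  t2: 06 3c 07 06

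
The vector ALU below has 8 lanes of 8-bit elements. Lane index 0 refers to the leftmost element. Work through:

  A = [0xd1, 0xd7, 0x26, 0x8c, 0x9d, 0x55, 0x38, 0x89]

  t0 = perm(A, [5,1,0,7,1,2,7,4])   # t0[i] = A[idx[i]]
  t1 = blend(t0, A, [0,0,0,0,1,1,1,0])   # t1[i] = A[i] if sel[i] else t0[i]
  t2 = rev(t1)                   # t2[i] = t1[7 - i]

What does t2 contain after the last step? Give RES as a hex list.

RES = [0x9d, 0x38, 0x55, 0x9d, 0x89, 0xd1, 0xd7, 0x55]

→ t0 |55|d7|d1|89|d7|26|89|9d|
→ t1 |55|d7|d1|89|9d|55|38|9d|
→ t2 |9d|38|55|9d|89|d1|d7|55|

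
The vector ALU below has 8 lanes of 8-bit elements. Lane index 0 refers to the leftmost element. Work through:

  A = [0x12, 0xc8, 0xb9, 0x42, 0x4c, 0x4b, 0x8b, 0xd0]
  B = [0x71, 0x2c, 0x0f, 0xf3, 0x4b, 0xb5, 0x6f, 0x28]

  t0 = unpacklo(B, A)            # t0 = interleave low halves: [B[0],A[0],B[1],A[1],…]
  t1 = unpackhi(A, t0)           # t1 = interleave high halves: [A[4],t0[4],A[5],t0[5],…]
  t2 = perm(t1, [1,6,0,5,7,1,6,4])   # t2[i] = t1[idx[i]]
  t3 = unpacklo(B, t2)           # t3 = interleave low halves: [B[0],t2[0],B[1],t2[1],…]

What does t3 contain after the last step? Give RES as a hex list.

RES = [ 0x71  0x0f  0x2c  0xd0  0x0f  0x4c  0xf3  0xf3 ]

  t0: 71 12 2c c8 0f b9 f3 42
  t1: 4c 0f 4b b9 8b f3 d0 42
  t2: 0f d0 4c f3 42 0f d0 8b
  t3: 71 0f 2c d0 0f 4c f3 f3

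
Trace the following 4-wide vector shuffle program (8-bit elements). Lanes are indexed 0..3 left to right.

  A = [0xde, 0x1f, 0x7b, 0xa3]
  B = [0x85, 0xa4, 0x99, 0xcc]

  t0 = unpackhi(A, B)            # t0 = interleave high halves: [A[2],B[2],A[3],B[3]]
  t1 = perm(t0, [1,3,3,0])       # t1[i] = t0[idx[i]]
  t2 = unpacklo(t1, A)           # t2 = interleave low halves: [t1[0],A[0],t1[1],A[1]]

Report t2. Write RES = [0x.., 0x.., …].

RES = [ 0x99  0xde  0xcc  0x1f ]

t0 = [0x7b, 0x99, 0xa3, 0xcc]
t1 = [0x99, 0xcc, 0xcc, 0x7b]
t2 = [0x99, 0xde, 0xcc, 0x1f]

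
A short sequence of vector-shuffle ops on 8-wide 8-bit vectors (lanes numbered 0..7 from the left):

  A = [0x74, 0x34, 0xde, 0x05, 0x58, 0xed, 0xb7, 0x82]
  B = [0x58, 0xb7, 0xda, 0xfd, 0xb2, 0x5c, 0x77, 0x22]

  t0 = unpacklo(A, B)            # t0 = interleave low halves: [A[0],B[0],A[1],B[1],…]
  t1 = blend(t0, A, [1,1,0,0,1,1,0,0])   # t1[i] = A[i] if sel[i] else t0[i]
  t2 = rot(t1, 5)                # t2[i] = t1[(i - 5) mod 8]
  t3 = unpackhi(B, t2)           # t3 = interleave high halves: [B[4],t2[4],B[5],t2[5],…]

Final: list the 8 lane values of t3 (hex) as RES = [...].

  t0: 74 58 34 b7 de da 05 fd
  t1: 74 34 34 b7 58 ed 05 fd
  t2: b7 58 ed 05 fd 74 34 34
  t3: b2 fd 5c 74 77 34 22 34

RES = [0xb2, 0xfd, 0x5c, 0x74, 0x77, 0x34, 0x22, 0x34]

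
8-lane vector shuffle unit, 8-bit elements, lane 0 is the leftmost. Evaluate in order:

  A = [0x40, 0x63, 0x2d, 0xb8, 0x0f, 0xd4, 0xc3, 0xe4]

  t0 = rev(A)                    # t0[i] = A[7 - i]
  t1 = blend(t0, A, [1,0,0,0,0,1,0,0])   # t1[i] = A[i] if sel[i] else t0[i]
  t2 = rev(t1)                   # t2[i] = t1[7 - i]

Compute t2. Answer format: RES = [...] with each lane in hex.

t0 = [0xe4, 0xc3, 0xd4, 0x0f, 0xb8, 0x2d, 0x63, 0x40]
t1 = [0x40, 0xc3, 0xd4, 0x0f, 0xb8, 0xd4, 0x63, 0x40]
t2 = [0x40, 0x63, 0xd4, 0xb8, 0x0f, 0xd4, 0xc3, 0x40]

RES = [0x40, 0x63, 0xd4, 0xb8, 0x0f, 0xd4, 0xc3, 0x40]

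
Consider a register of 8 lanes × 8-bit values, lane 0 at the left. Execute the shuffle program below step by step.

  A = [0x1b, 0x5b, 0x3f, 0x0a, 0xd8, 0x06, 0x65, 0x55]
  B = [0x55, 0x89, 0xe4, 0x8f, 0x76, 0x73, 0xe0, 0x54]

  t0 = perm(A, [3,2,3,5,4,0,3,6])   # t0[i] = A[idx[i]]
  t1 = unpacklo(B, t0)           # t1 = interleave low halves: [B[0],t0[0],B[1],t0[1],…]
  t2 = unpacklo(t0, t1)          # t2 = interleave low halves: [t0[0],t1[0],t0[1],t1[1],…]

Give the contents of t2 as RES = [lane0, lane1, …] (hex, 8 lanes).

RES = [0x0a, 0x55, 0x3f, 0x0a, 0x0a, 0x89, 0x06, 0x3f]

→ t0 |0a|3f|0a|06|d8|1b|0a|65|
→ t1 |55|0a|89|3f|e4|0a|8f|06|
→ t2 |0a|55|3f|0a|0a|89|06|3f|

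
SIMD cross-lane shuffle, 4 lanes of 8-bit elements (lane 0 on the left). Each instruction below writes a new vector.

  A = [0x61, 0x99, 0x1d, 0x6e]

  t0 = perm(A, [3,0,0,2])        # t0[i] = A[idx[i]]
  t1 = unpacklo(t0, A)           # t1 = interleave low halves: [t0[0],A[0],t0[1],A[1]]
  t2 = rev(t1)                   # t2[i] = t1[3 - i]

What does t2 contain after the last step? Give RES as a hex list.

RES = [ 0x99  0x61  0x61  0x6e ]

  t0: 6e 61 61 1d
  t1: 6e 61 61 99
  t2: 99 61 61 6e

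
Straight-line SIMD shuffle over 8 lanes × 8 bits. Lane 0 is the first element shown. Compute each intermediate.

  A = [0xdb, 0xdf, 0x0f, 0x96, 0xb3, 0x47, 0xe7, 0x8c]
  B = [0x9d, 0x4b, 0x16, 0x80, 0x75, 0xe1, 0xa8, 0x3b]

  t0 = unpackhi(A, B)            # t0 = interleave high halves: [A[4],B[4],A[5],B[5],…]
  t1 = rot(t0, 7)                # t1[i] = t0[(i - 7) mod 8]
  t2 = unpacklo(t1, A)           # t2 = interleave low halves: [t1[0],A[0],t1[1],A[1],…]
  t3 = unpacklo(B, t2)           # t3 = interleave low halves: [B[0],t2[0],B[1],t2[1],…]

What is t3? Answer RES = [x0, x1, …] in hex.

RES = [ 0x9d  0x75  0x4b  0xdb  0x16  0x47  0x80  0xdf ]

t0 = [0xb3, 0x75, 0x47, 0xe1, 0xe7, 0xa8, 0x8c, 0x3b]
t1 = [0x75, 0x47, 0xe1, 0xe7, 0xa8, 0x8c, 0x3b, 0xb3]
t2 = [0x75, 0xdb, 0x47, 0xdf, 0xe1, 0x0f, 0xe7, 0x96]
t3 = [0x9d, 0x75, 0x4b, 0xdb, 0x16, 0x47, 0x80, 0xdf]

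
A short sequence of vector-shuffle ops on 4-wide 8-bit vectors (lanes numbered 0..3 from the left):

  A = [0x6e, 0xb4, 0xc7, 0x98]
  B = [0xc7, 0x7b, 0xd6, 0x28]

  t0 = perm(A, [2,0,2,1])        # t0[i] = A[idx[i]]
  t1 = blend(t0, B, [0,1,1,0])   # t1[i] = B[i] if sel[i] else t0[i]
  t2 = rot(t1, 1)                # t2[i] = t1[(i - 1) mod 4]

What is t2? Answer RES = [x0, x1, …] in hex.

  t0: c7 6e c7 b4
  t1: c7 7b d6 b4
  t2: b4 c7 7b d6

RES = [0xb4, 0xc7, 0x7b, 0xd6]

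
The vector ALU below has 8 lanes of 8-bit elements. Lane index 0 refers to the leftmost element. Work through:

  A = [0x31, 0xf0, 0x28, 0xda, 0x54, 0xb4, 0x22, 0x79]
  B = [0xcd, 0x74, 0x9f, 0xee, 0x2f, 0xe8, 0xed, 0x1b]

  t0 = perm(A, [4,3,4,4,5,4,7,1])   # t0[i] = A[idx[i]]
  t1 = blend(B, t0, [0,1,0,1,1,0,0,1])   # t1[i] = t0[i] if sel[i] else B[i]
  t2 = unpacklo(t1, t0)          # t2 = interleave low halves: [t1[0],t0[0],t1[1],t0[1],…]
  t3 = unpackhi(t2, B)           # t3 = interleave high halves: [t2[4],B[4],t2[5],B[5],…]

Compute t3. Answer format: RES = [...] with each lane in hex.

RES = [ 0x9f  0x2f  0x54  0xe8  0x54  0xed  0x54  0x1b ]

  t0: 54 da 54 54 b4 54 79 f0
  t1: cd da 9f 54 b4 e8 ed f0
  t2: cd 54 da da 9f 54 54 54
  t3: 9f 2f 54 e8 54 ed 54 1b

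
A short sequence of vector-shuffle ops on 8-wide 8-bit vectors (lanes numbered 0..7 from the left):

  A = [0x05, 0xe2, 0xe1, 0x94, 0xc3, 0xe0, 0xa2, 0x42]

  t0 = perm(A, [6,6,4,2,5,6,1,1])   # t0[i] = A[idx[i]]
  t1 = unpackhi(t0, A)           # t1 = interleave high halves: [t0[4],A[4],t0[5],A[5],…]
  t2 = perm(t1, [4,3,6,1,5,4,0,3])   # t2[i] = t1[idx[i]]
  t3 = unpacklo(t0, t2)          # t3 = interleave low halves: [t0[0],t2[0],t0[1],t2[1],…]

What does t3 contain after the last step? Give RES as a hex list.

RES = [0xa2, 0xe2, 0xa2, 0xe0, 0xc3, 0xe2, 0xe1, 0xc3]

t0 = [0xa2, 0xa2, 0xc3, 0xe1, 0xe0, 0xa2, 0xe2, 0xe2]
t1 = [0xe0, 0xc3, 0xa2, 0xe0, 0xe2, 0xa2, 0xe2, 0x42]
t2 = [0xe2, 0xe0, 0xe2, 0xc3, 0xa2, 0xe2, 0xe0, 0xe0]
t3 = [0xa2, 0xe2, 0xa2, 0xe0, 0xc3, 0xe2, 0xe1, 0xc3]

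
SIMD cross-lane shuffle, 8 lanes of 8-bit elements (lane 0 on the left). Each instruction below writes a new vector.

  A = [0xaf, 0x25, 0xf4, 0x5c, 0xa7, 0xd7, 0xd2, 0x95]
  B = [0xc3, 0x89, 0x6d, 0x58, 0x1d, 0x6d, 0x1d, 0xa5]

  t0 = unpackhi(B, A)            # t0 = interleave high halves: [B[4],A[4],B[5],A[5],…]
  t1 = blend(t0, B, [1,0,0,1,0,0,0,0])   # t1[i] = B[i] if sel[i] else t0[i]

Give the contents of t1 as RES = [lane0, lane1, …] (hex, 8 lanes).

  t0: 1d a7 6d d7 1d d2 a5 95
  t1: c3 a7 6d 58 1d d2 a5 95

RES = [0xc3, 0xa7, 0x6d, 0x58, 0x1d, 0xd2, 0xa5, 0x95]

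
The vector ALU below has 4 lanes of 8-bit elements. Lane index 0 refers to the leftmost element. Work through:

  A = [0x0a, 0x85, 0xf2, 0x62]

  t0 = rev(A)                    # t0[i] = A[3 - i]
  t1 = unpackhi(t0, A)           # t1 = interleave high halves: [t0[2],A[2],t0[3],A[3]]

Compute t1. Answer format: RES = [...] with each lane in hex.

t0 = [0x62, 0xf2, 0x85, 0x0a]
t1 = [0x85, 0xf2, 0x0a, 0x62]

RES = [0x85, 0xf2, 0x0a, 0x62]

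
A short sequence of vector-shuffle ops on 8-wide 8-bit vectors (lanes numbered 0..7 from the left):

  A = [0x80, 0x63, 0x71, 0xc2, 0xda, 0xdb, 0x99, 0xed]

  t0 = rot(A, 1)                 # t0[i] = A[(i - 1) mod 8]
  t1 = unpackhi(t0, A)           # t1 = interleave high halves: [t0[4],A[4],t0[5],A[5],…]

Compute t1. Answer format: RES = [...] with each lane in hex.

t0 = [0xed, 0x80, 0x63, 0x71, 0xc2, 0xda, 0xdb, 0x99]
t1 = [0xc2, 0xda, 0xda, 0xdb, 0xdb, 0x99, 0x99, 0xed]

RES = [ 0xc2  0xda  0xda  0xdb  0xdb  0x99  0x99  0xed ]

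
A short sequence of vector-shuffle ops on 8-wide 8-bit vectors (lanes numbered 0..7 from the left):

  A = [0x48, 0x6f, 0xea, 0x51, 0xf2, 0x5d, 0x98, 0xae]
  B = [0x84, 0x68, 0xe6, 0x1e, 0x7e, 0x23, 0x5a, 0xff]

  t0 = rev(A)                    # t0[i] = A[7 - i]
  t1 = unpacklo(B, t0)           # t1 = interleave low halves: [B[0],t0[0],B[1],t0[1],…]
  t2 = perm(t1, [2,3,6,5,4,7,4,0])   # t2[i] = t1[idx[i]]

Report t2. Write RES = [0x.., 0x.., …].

RES = [ 0x68  0x98  0x1e  0x5d  0xe6  0xf2  0xe6  0x84 ]

  t0: ae 98 5d f2 51 ea 6f 48
  t1: 84 ae 68 98 e6 5d 1e f2
  t2: 68 98 1e 5d e6 f2 e6 84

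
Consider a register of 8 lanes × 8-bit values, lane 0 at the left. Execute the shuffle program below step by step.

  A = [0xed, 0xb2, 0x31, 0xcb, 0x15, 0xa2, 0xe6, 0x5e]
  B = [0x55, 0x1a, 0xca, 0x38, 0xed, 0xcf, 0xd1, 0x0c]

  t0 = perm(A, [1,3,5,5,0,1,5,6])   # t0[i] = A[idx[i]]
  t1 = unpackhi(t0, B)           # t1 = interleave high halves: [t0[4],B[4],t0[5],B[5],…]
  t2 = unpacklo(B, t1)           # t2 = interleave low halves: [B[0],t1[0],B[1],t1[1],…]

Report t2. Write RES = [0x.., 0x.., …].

RES = [ 0x55  0xed  0x1a  0xed  0xca  0xb2  0x38  0xcf ]

  t0: b2 cb a2 a2 ed b2 a2 e6
  t1: ed ed b2 cf a2 d1 e6 0c
  t2: 55 ed 1a ed ca b2 38 cf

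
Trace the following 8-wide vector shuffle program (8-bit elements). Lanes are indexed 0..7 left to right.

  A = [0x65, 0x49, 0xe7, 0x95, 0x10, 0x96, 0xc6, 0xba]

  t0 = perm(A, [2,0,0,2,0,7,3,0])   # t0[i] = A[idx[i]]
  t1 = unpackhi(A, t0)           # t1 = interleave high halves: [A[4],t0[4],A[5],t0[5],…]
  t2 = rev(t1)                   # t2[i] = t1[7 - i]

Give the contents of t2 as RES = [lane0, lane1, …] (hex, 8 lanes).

→ t0 |e7|65|65|e7|65|ba|95|65|
→ t1 |10|65|96|ba|c6|95|ba|65|
→ t2 |65|ba|95|c6|ba|96|65|10|

RES = [ 0x65  0xba  0x95  0xc6  0xba  0x96  0x65  0x10 ]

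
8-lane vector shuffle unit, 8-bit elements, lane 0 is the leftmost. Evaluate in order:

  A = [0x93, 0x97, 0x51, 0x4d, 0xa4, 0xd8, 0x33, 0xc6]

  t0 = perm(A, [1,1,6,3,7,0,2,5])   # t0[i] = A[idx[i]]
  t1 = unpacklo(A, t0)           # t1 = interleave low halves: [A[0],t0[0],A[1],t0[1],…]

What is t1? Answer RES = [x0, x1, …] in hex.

RES = [ 0x93  0x97  0x97  0x97  0x51  0x33  0x4d  0x4d ]

t0 = [0x97, 0x97, 0x33, 0x4d, 0xc6, 0x93, 0x51, 0xd8]
t1 = [0x93, 0x97, 0x97, 0x97, 0x51, 0x33, 0x4d, 0x4d]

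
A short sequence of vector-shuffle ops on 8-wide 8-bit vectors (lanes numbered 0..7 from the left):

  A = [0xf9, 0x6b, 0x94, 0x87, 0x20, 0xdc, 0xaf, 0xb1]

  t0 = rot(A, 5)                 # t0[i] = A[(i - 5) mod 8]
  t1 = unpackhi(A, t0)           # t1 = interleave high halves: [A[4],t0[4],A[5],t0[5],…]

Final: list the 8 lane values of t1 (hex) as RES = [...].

RES = [ 0x20  0xb1  0xdc  0xf9  0xaf  0x6b  0xb1  0x94 ]

t0 = [0x87, 0x20, 0xdc, 0xaf, 0xb1, 0xf9, 0x6b, 0x94]
t1 = [0x20, 0xb1, 0xdc, 0xf9, 0xaf, 0x6b, 0xb1, 0x94]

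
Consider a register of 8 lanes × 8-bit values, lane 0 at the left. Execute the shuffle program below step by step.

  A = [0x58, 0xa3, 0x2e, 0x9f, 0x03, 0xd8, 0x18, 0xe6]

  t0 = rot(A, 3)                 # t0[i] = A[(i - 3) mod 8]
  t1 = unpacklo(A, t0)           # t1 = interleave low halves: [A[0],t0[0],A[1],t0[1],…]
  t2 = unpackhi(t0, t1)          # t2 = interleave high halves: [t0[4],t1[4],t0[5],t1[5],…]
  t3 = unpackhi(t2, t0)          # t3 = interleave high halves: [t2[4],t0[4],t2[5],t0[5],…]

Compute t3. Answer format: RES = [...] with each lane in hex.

RES = [ 0x9f  0xa3  0x9f  0x2e  0x03  0x9f  0x58  0x03 ]

t0 = [0xd8, 0x18, 0xe6, 0x58, 0xa3, 0x2e, 0x9f, 0x03]
t1 = [0x58, 0xd8, 0xa3, 0x18, 0x2e, 0xe6, 0x9f, 0x58]
t2 = [0xa3, 0x2e, 0x2e, 0xe6, 0x9f, 0x9f, 0x03, 0x58]
t3 = [0x9f, 0xa3, 0x9f, 0x2e, 0x03, 0x9f, 0x58, 0x03]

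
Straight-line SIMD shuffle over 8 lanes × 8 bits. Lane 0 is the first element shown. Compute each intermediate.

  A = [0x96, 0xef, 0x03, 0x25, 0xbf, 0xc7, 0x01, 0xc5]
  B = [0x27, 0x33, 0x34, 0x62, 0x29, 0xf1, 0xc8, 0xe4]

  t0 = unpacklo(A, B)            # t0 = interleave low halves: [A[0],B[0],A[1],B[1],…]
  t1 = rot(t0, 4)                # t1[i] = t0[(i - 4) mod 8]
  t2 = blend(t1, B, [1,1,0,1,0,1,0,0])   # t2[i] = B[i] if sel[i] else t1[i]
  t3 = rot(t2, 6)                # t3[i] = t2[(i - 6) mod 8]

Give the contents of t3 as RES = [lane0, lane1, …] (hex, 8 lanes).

RES = [ 0x25  0x62  0x96  0xf1  0xef  0x33  0x27  0x33 ]

  t0: 96 27 ef 33 03 34 25 62
  t1: 03 34 25 62 96 27 ef 33
  t2: 27 33 25 62 96 f1 ef 33
  t3: 25 62 96 f1 ef 33 27 33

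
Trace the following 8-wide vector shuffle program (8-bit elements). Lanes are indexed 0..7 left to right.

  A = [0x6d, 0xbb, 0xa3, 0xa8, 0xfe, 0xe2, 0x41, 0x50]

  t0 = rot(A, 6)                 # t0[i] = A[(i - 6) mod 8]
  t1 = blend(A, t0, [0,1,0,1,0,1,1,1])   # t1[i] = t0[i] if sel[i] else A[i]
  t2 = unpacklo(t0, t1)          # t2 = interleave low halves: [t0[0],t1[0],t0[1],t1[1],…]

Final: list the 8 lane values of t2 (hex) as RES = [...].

  t0: a3 a8 fe e2 41 50 6d bb
  t1: 6d a8 a3 e2 fe 50 6d bb
  t2: a3 6d a8 a8 fe a3 e2 e2

RES = [ 0xa3  0x6d  0xa8  0xa8  0xfe  0xa3  0xe2  0xe2 ]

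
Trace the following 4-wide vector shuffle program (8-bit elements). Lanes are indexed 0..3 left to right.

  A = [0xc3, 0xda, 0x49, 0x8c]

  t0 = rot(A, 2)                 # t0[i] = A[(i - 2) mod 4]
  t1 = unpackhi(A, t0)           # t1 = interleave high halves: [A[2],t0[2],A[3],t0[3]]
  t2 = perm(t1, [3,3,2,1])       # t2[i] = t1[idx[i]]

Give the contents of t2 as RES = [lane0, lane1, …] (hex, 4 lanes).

→ t0 |49|8c|c3|da|
→ t1 |49|c3|8c|da|
→ t2 |da|da|8c|c3|

RES = [ 0xda  0xda  0x8c  0xc3 ]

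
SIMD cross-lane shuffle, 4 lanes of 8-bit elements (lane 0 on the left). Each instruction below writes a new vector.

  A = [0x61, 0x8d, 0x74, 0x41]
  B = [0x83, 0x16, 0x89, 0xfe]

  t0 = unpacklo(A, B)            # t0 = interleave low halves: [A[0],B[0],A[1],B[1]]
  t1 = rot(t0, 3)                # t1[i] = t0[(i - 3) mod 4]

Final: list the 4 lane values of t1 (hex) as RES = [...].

  t0: 61 83 8d 16
  t1: 83 8d 16 61

RES = [0x83, 0x8d, 0x16, 0x61]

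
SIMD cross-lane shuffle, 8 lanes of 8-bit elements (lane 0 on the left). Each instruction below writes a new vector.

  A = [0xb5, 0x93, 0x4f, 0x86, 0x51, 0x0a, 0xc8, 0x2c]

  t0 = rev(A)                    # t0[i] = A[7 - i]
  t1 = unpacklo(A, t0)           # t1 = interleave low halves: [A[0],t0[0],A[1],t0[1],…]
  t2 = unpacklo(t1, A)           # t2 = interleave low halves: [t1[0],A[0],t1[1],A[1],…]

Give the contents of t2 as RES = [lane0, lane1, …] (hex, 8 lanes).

  t0: 2c c8 0a 51 86 4f 93 b5
  t1: b5 2c 93 c8 4f 0a 86 51
  t2: b5 b5 2c 93 93 4f c8 86

RES = [0xb5, 0xb5, 0x2c, 0x93, 0x93, 0x4f, 0xc8, 0x86]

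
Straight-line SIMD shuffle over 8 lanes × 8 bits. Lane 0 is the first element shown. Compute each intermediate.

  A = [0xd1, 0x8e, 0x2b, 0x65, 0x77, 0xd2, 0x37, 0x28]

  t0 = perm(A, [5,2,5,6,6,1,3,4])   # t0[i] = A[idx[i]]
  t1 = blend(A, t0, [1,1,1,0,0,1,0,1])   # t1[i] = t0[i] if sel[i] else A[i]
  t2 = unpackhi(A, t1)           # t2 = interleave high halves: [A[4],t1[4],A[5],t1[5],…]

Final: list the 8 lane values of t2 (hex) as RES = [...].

RES = [ 0x77  0x77  0xd2  0x8e  0x37  0x37  0x28  0x77 ]

→ t0 |d2|2b|d2|37|37|8e|65|77|
→ t1 |d2|2b|d2|65|77|8e|37|77|
→ t2 |77|77|d2|8e|37|37|28|77|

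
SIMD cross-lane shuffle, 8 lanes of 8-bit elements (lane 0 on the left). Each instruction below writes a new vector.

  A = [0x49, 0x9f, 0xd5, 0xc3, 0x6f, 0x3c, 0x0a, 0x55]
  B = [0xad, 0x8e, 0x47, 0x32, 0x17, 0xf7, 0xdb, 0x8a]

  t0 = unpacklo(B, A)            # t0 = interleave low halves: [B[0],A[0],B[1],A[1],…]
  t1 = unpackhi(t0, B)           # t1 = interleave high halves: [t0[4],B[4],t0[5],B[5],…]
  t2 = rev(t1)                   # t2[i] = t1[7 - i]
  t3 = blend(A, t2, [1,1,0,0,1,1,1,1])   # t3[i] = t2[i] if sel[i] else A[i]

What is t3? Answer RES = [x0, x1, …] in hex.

RES = [0x8a, 0xc3, 0xd5, 0xc3, 0xf7, 0xd5, 0x17, 0x47]

t0 = [0xad, 0x49, 0x8e, 0x9f, 0x47, 0xd5, 0x32, 0xc3]
t1 = [0x47, 0x17, 0xd5, 0xf7, 0x32, 0xdb, 0xc3, 0x8a]
t2 = [0x8a, 0xc3, 0xdb, 0x32, 0xf7, 0xd5, 0x17, 0x47]
t3 = [0x8a, 0xc3, 0xd5, 0xc3, 0xf7, 0xd5, 0x17, 0x47]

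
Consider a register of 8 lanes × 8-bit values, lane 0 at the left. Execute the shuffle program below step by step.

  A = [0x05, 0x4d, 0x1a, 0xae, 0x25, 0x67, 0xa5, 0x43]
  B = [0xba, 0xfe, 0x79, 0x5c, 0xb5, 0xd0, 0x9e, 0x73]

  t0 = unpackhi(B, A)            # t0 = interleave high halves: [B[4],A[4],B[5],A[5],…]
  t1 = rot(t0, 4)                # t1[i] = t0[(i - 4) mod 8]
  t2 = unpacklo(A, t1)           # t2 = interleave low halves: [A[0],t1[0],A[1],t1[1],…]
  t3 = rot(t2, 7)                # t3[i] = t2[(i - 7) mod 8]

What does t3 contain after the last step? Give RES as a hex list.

RES = [0x9e, 0x4d, 0xa5, 0x1a, 0x73, 0xae, 0x43, 0x05]

  t0: b5 25 d0 67 9e a5 73 43
  t1: 9e a5 73 43 b5 25 d0 67
  t2: 05 9e 4d a5 1a 73 ae 43
  t3: 9e 4d a5 1a 73 ae 43 05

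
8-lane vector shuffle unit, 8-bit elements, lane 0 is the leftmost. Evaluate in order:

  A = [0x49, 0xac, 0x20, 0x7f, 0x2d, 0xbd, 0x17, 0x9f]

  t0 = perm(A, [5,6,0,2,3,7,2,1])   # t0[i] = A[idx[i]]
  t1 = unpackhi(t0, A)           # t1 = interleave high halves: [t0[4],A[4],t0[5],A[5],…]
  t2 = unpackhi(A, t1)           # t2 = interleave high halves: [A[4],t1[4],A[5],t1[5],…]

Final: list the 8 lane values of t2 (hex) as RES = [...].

t0 = [0xbd, 0x17, 0x49, 0x20, 0x7f, 0x9f, 0x20, 0xac]
t1 = [0x7f, 0x2d, 0x9f, 0xbd, 0x20, 0x17, 0xac, 0x9f]
t2 = [0x2d, 0x20, 0xbd, 0x17, 0x17, 0xac, 0x9f, 0x9f]

RES = [0x2d, 0x20, 0xbd, 0x17, 0x17, 0xac, 0x9f, 0x9f]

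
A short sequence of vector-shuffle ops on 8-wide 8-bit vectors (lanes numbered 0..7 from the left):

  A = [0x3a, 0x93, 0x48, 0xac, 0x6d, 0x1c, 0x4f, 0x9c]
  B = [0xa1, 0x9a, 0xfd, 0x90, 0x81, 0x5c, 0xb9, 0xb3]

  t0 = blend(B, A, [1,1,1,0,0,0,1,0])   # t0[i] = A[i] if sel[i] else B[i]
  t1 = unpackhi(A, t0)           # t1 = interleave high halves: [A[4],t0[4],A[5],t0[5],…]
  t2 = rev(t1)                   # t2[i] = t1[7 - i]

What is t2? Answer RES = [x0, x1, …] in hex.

RES = [0xb3, 0x9c, 0x4f, 0x4f, 0x5c, 0x1c, 0x81, 0x6d]

  t0: 3a 93 48 90 81 5c 4f b3
  t1: 6d 81 1c 5c 4f 4f 9c b3
  t2: b3 9c 4f 4f 5c 1c 81 6d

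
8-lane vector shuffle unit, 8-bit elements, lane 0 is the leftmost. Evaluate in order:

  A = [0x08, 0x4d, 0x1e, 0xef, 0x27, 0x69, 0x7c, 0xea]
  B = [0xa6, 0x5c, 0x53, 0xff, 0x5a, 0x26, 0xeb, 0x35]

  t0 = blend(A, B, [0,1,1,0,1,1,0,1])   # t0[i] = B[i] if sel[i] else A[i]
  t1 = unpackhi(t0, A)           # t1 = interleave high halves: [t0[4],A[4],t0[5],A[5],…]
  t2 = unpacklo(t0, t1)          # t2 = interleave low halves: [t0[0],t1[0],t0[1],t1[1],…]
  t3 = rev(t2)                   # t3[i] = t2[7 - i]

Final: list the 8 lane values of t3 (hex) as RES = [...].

→ t0 |08|5c|53|ef|5a|26|7c|35|
→ t1 |5a|27|26|69|7c|7c|35|ea|
→ t2 |08|5a|5c|27|53|26|ef|69|
→ t3 |69|ef|26|53|27|5c|5a|08|

RES = [0x69, 0xef, 0x26, 0x53, 0x27, 0x5c, 0x5a, 0x08]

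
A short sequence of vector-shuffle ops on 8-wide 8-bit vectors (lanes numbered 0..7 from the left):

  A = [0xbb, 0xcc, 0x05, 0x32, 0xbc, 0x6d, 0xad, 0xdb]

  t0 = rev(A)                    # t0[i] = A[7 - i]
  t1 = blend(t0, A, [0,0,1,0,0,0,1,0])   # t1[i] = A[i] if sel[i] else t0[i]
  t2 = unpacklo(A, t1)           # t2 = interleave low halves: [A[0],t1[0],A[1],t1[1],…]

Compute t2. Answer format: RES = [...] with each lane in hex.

→ t0 |db|ad|6d|bc|32|05|cc|bb|
→ t1 |db|ad|05|bc|32|05|ad|bb|
→ t2 |bb|db|cc|ad|05|05|32|bc|

RES = [0xbb, 0xdb, 0xcc, 0xad, 0x05, 0x05, 0x32, 0xbc]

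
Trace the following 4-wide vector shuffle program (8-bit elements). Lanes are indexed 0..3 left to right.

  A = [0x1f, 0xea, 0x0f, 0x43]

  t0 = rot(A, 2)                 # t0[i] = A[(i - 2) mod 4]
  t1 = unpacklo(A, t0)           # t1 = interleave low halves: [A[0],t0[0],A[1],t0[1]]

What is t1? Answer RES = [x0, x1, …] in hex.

RES = [0x1f, 0x0f, 0xea, 0x43]

  t0: 0f 43 1f ea
  t1: 1f 0f ea 43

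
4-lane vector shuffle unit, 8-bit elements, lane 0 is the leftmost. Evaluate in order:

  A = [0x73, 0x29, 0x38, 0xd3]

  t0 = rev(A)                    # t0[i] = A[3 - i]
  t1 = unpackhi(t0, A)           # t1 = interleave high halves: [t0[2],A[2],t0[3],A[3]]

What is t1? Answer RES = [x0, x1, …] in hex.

RES = [0x29, 0x38, 0x73, 0xd3]

t0 = [0xd3, 0x38, 0x29, 0x73]
t1 = [0x29, 0x38, 0x73, 0xd3]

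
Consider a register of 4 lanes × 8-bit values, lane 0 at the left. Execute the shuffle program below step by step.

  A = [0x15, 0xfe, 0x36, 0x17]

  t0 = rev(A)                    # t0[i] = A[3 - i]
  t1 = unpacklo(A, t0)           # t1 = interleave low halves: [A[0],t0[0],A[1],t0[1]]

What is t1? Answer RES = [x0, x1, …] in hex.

RES = [ 0x15  0x17  0xfe  0x36 ]

→ t0 |17|36|fe|15|
→ t1 |15|17|fe|36|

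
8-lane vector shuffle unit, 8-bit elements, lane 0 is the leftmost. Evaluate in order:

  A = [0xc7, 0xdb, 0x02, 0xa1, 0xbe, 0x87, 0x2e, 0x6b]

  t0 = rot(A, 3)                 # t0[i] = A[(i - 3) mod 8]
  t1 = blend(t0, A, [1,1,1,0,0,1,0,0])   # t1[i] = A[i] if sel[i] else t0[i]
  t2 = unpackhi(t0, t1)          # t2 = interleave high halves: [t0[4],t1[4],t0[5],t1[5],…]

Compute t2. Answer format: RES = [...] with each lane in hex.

RES = [ 0xdb  0xdb  0x02  0x87  0xa1  0xa1  0xbe  0xbe ]

→ t0 |87|2e|6b|c7|db|02|a1|be|
→ t1 |c7|db|02|c7|db|87|a1|be|
→ t2 |db|db|02|87|a1|a1|be|be|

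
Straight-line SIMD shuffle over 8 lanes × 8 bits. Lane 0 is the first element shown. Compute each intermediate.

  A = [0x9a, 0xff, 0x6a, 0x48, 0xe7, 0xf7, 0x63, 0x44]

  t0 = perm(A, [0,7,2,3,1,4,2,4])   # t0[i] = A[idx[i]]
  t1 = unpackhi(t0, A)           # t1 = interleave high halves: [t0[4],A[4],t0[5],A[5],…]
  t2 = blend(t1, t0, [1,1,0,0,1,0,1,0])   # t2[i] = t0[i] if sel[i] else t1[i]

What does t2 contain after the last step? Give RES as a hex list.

  t0: 9a 44 6a 48 ff e7 6a e7
  t1: ff e7 e7 f7 6a 63 e7 44
  t2: 9a 44 e7 f7 ff 63 6a 44

RES = [ 0x9a  0x44  0xe7  0xf7  0xff  0x63  0x6a  0x44 ]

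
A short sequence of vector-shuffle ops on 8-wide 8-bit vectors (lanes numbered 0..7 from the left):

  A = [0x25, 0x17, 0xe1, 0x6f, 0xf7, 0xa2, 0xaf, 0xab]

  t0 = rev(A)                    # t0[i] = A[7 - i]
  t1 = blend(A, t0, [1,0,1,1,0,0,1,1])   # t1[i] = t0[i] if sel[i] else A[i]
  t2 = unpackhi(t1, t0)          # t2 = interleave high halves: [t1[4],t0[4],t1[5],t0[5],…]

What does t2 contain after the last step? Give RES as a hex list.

→ t0 |ab|af|a2|f7|6f|e1|17|25|
→ t1 |ab|17|a2|f7|f7|a2|17|25|
→ t2 |f7|6f|a2|e1|17|17|25|25|

RES = [ 0xf7  0x6f  0xa2  0xe1  0x17  0x17  0x25  0x25 ]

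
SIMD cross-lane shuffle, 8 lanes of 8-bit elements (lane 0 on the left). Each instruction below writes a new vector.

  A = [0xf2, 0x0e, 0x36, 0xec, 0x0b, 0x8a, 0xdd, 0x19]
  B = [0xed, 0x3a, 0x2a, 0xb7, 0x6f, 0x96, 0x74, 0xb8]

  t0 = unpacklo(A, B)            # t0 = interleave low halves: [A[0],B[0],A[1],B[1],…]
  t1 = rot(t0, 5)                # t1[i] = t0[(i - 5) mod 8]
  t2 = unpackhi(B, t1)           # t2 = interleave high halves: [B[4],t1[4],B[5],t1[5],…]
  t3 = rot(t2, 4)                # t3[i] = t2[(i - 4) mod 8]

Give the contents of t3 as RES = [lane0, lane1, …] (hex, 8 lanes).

RES = [ 0x74  0xed  0xb8  0x0e  0x6f  0xb7  0x96  0xf2 ]

  t0: f2 ed 0e 3a 36 2a ec b7
  t1: 3a 36 2a ec b7 f2 ed 0e
  t2: 6f b7 96 f2 74 ed b8 0e
  t3: 74 ed b8 0e 6f b7 96 f2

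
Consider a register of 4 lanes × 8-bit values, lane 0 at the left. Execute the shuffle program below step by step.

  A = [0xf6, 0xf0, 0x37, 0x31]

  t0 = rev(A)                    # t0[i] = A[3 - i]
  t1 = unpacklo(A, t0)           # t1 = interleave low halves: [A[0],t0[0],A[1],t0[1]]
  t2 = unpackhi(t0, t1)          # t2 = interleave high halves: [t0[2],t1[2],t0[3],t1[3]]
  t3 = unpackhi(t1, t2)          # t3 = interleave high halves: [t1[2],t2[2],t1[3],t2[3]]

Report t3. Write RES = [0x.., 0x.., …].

t0 = [0x31, 0x37, 0xf0, 0xf6]
t1 = [0xf6, 0x31, 0xf0, 0x37]
t2 = [0xf0, 0xf0, 0xf6, 0x37]
t3 = [0xf0, 0xf6, 0x37, 0x37]

RES = [0xf0, 0xf6, 0x37, 0x37]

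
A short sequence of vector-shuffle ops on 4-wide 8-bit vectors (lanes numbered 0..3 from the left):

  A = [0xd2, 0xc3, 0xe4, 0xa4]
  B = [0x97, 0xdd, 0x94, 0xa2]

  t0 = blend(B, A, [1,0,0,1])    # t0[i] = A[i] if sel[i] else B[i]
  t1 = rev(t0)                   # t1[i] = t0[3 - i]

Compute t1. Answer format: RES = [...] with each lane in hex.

RES = [0xa4, 0x94, 0xdd, 0xd2]

→ t0 |d2|dd|94|a4|
→ t1 |a4|94|dd|d2|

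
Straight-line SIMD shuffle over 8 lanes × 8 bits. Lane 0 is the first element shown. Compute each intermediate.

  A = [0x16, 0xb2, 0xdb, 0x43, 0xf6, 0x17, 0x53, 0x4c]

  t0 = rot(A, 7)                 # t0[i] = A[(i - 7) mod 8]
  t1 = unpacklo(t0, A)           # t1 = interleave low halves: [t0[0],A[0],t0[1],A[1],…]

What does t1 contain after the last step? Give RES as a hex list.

RES = [0xb2, 0x16, 0xdb, 0xb2, 0x43, 0xdb, 0xf6, 0x43]

  t0: b2 db 43 f6 17 53 4c 16
  t1: b2 16 db b2 43 db f6 43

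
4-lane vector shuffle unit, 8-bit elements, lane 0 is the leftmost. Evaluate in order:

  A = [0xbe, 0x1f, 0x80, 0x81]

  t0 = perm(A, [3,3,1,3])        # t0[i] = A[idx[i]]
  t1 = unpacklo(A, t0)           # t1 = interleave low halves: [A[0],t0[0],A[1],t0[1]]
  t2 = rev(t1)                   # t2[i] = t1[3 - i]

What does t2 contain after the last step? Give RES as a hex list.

RES = [ 0x81  0x1f  0x81  0xbe ]

  t0: 81 81 1f 81
  t1: be 81 1f 81
  t2: 81 1f 81 be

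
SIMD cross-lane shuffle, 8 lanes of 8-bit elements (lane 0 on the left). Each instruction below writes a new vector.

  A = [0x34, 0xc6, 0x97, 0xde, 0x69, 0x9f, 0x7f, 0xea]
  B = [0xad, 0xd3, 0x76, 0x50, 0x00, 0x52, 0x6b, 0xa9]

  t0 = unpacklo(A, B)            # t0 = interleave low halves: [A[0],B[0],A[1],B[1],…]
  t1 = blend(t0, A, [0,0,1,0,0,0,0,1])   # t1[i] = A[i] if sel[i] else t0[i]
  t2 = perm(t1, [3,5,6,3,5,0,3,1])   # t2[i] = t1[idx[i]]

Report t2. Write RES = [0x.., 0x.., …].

RES = [0xd3, 0x76, 0xde, 0xd3, 0x76, 0x34, 0xd3, 0xad]

  t0: 34 ad c6 d3 97 76 de 50
  t1: 34 ad 97 d3 97 76 de ea
  t2: d3 76 de d3 76 34 d3 ad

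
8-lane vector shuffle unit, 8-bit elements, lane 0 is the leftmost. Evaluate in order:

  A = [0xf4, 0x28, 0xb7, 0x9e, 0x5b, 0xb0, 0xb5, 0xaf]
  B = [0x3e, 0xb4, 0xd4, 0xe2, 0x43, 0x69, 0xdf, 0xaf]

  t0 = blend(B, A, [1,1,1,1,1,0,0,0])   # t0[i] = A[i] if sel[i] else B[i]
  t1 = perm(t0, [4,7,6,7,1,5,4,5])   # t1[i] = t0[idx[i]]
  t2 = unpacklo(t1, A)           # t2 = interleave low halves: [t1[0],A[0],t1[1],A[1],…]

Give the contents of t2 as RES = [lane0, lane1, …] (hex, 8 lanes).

RES = [0x5b, 0xf4, 0xaf, 0x28, 0xdf, 0xb7, 0xaf, 0x9e]

  t0: f4 28 b7 9e 5b 69 df af
  t1: 5b af df af 28 69 5b 69
  t2: 5b f4 af 28 df b7 af 9e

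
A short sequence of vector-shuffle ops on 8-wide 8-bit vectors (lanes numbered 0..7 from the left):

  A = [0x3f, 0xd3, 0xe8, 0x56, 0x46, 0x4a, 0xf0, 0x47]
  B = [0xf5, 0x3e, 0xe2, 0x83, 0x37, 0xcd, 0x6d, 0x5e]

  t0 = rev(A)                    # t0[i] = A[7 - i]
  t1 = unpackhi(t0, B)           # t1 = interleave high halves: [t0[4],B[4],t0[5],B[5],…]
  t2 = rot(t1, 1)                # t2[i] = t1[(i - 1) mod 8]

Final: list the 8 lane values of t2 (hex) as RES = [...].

RES = [ 0x5e  0x56  0x37  0xe8  0xcd  0xd3  0x6d  0x3f ]

→ t0 |47|f0|4a|46|56|e8|d3|3f|
→ t1 |56|37|e8|cd|d3|6d|3f|5e|
→ t2 |5e|56|37|e8|cd|d3|6d|3f|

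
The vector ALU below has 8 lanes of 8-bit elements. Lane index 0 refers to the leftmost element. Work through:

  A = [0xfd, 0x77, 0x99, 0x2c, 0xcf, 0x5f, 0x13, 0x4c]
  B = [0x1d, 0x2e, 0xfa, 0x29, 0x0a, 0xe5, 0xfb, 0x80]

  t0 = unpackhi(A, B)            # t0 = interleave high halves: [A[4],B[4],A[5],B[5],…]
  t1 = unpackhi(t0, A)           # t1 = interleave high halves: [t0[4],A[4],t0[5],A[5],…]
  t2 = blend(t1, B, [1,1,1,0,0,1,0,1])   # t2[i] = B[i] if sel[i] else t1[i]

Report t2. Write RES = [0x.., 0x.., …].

RES = [ 0x1d  0x2e  0xfa  0x5f  0x4c  0xe5  0x80  0x80 ]

t0 = [0xcf, 0x0a, 0x5f, 0xe5, 0x13, 0xfb, 0x4c, 0x80]
t1 = [0x13, 0xcf, 0xfb, 0x5f, 0x4c, 0x13, 0x80, 0x4c]
t2 = [0x1d, 0x2e, 0xfa, 0x5f, 0x4c, 0xe5, 0x80, 0x80]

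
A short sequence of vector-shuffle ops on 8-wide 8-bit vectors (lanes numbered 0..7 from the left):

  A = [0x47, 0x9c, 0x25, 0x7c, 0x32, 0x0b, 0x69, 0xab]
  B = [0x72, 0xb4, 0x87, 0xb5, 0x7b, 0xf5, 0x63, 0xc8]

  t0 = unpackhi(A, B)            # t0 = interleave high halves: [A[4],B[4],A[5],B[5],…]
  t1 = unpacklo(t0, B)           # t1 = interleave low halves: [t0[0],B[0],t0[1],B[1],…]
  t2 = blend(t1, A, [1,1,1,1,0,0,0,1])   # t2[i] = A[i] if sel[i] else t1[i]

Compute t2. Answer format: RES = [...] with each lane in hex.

RES = [ 0x47  0x9c  0x25  0x7c  0x0b  0x87  0xf5  0xab ]

  t0: 32 7b 0b f5 69 63 ab c8
  t1: 32 72 7b b4 0b 87 f5 b5
  t2: 47 9c 25 7c 0b 87 f5 ab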